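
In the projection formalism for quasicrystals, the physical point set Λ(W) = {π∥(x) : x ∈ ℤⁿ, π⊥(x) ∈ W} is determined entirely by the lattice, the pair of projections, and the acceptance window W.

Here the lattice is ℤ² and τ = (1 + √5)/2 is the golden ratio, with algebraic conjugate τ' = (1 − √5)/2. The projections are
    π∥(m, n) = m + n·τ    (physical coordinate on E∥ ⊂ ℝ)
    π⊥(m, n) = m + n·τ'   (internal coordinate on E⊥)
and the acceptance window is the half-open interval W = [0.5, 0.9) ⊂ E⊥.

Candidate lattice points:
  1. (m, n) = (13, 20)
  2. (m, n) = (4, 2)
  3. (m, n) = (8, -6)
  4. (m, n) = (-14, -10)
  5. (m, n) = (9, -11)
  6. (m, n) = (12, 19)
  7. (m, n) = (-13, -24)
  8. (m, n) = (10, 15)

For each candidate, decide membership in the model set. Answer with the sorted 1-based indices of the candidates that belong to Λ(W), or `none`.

Compute τ' = (1−√5)/2 = -0.618034, so π⊥(m,n) = m -0.618034·n.
candidate 1: (m,n)=(13,20) → π∥ = 13+20·τ ≈ 45.360680, π⊥ = 13+20·τ' ≈ 0.639320 ∈ [0.5, 0.9) ⇒ IN Λ
candidate 2: (m,n)=(4,2) → π∥ = 4+2·τ ≈ 7.236068, π⊥ = 4+2·τ' ≈ 2.763932 ∉ [0.5, 0.9) ⇒ out
candidate 3: (m,n)=(8,-6) → π∥ = 8-6·τ ≈ -1.708204, π⊥ = 8-6·τ' ≈ 11.708204 ∉ [0.5, 0.9) ⇒ out
candidate 4: (m,n)=(-14,-10) → π∥ = -14-10·τ ≈ -30.180340, π⊥ = -14-10·τ' ≈ -7.819660 ∉ [0.5, 0.9) ⇒ out
candidate 5: (m,n)=(9,-11) → π∥ = 9-11·τ ≈ -8.798374, π⊥ = 9-11·τ' ≈ 15.798374 ∉ [0.5, 0.9) ⇒ out
candidate 6: (m,n)=(12,19) → π∥ = 12+19·τ ≈ 42.742646, π⊥ = 12+19·τ' ≈ 0.257354 ∉ [0.5, 0.9) ⇒ out
candidate 7: (m,n)=(-13,-24) → π∥ = -13-24·τ ≈ -51.832816, π⊥ = -13-24·τ' ≈ 1.832816 ∉ [0.5, 0.9) ⇒ out
candidate 8: (m,n)=(10,15) → π∥ = 10+15·τ ≈ 34.270510, π⊥ = 10+15·τ' ≈ 0.729490 ∈ [0.5, 0.9) ⇒ IN Λ

1, 8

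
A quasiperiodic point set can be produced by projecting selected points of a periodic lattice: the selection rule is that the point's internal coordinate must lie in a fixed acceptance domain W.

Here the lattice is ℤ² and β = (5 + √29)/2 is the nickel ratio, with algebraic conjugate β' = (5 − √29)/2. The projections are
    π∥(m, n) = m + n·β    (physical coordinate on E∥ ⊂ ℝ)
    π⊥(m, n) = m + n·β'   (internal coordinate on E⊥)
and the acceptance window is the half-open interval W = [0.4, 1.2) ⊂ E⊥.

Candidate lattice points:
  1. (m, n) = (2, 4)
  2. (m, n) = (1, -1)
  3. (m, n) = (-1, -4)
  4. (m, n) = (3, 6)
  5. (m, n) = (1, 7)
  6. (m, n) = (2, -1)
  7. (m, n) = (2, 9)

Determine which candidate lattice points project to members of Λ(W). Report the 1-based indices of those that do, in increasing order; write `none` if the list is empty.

2

Compute β' = (5−√29)/2 = -0.19258, so π⊥(m,n) = m -0.19258·n.
[1] lift (2,4): star map gives 1.22967; window check 0.4 ≤ 1.22967 < 1.2 is false → out
[2] lift (1,-1): star map gives 1.19258; window check 0.4 ≤ 1.19258 < 1.2 is true → IN Λ
[3] lift (-1,-4): star map gives -0.22967; window check 0.4 ≤ -0.22967 < 1.2 is false → out
[4] lift (3,6): star map gives 1.84451; window check 0.4 ≤ 1.84451 < 1.2 is false → out
[5] lift (1,7): star map gives -0.34808; window check 0.4 ≤ -0.34808 < 1.2 is false → out
[6] lift (2,-1): star map gives 2.19258; window check 0.4 ≤ 2.19258 < 1.2 is false → out
[7] lift (2,9): star map gives 0.26676; window check 0.4 ≤ 0.26676 < 1.2 is false → out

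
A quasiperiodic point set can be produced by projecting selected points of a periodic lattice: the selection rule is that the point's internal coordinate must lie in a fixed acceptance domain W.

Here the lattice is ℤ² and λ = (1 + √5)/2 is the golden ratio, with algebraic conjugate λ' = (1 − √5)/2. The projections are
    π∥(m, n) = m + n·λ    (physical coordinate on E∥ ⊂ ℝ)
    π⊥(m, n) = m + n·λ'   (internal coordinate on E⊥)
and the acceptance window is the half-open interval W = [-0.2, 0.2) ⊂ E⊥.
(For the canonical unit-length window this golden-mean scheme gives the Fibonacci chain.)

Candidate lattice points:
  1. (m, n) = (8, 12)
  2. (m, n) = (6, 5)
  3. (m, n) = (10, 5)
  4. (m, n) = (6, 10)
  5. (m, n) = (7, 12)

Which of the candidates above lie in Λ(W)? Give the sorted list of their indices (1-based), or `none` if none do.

4

Numerically λ ≈ 1.618034 and λ' = −1/λ ≈ -0.618034.
#1 (8,12): internal coord 8 + (12)·λ' = +0.583592; +0.583592 ∉ [-0.2, 0.2) → out
#2 (6,5): internal coord 6 + (5)·λ' = +2.909830; +2.909830 ∉ [-0.2, 0.2) → out
#3 (10,5): internal coord 10 + (5)·λ' = +6.909830; +6.909830 ∉ [-0.2, 0.2) → out
#4 (6,10): internal coord 6 + (10)·λ' = -0.180340; -0.180340 ∈ [-0.2, 0.2) → IN Λ
#5 (7,12): internal coord 7 + (12)·λ' = -0.416408; -0.416408 ∉ [-0.2, 0.2) → out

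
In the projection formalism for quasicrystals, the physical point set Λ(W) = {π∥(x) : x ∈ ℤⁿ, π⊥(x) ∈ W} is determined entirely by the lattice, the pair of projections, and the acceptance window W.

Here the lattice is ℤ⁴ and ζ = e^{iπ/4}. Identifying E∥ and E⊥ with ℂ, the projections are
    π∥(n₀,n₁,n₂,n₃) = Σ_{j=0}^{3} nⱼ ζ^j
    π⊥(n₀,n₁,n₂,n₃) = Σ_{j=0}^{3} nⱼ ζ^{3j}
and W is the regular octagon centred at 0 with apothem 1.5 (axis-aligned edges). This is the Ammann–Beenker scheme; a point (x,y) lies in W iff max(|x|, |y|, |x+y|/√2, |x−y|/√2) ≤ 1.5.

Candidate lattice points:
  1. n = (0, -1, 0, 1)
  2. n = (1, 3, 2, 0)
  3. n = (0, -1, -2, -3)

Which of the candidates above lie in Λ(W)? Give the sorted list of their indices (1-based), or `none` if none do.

1, 2

Internal map: ζ^{3j} for j=0..3 gives (1,0), (−√2/2,√2/2), (0,−1), (√2/2,√2/2).
candidate 1: n = (0, -1, 0, 1) → π⊥ ≈ (+1.414214, +0.000000); max(|x|,|y|,|x±y|/√2) = 1.414214 ≤ 1.5 ⇒ ∈ W
candidate 2: n = (1, 3, 2, 0) → π⊥ ≈ (-1.121320, +0.121320); max(|x|,|y|,|x±y|/√2) = 1.121320 ≤ 1.5 ⇒ ∈ W
candidate 3: n = (0, -1, -2, -3) → π⊥ ≈ (-1.414214, -0.828427); max(|x|,|y|,|x±y|/√2) = 1.585786 > 1.5 ⇒ ∉ W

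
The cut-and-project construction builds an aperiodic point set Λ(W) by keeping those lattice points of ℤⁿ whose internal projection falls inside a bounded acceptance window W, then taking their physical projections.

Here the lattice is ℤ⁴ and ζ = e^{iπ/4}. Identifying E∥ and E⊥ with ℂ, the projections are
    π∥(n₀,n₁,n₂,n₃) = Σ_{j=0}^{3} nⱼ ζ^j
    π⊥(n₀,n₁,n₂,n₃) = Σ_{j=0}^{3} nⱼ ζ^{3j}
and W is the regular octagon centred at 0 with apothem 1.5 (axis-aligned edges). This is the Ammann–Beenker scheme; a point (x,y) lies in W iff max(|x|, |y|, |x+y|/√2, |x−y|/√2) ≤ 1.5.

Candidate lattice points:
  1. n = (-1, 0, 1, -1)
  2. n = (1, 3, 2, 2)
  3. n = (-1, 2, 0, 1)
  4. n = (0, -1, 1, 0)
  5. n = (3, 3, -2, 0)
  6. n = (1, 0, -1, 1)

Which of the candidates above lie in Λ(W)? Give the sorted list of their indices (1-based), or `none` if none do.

none

With ζ = e^{iπ/4} the internal vectors are ζ^0,ζ^3,ζ^6,ζ^9.
#1 (-1, 0, 1, -1): internal (-1.70711, -1.70711); octagon support 2.41421 vs apothem 1.5 → ∉ W
#2 (1, 3, 2, 2): internal (0.29289, 1.53553); octagon support 1.53553 vs apothem 1.5 → ∉ W
#3 (-1, 2, 0, 1): internal (-1.70711, 2.12132); octagon support 2.70711 vs apothem 1.5 → ∉ W
#4 (0, -1, 1, 0): internal (0.70711, -1.70711); octagon support 1.70711 vs apothem 1.5 → ∉ W
#5 (3, 3, -2, 0): internal (0.87868, 4.12132); octagon support 4.12132 vs apothem 1.5 → ∉ W
#6 (1, 0, -1, 1): internal (1.70711, 1.70711); octagon support 2.41421 vs apothem 1.5 → ∉ W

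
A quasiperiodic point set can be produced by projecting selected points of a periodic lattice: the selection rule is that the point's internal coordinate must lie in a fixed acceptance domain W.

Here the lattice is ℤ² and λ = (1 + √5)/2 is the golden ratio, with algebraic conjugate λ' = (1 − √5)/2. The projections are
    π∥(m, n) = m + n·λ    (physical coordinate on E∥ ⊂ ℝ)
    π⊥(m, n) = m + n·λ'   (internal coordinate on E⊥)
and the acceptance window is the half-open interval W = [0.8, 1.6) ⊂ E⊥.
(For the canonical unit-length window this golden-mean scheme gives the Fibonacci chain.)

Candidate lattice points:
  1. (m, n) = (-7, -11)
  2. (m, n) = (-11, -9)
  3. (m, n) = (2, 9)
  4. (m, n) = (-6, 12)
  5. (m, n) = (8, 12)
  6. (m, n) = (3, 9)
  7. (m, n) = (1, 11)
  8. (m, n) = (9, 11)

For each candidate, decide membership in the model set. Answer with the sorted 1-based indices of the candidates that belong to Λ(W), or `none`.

Numerically λ ≈ 1.6180 and λ' = −1/λ ≈ -0.6180.
candidate 1: (m,n)=(-7,-11) → π∥ = -7-11·λ ≈ -24.7984, π⊥ = -7-11·λ' ≈ -0.2016 ∉ [0.8, 1.6) ⇒ out
candidate 2: (m,n)=(-11,-9) → π∥ = -11-9·λ ≈ -25.5623, π⊥ = -11-9·λ' ≈ -5.4377 ∉ [0.8, 1.6) ⇒ out
candidate 3: (m,n)=(2,9) → π∥ = 2+9·λ ≈ 16.5623, π⊥ = 2+9·λ' ≈ -3.5623 ∉ [0.8, 1.6) ⇒ out
candidate 4: (m,n)=(-6,12) → π∥ = -6+12·λ ≈ 13.4164, π⊥ = -6+12·λ' ≈ -13.4164 ∉ [0.8, 1.6) ⇒ out
candidate 5: (m,n)=(8,12) → π∥ = 8+12·λ ≈ 27.4164, π⊥ = 8+12·λ' ≈ 0.5836 ∉ [0.8, 1.6) ⇒ out
candidate 6: (m,n)=(3,9) → π∥ = 3+9·λ ≈ 17.5623, π⊥ = 3+9·λ' ≈ -2.5623 ∉ [0.8, 1.6) ⇒ out
candidate 7: (m,n)=(1,11) → π∥ = 1+11·λ ≈ 18.7984, π⊥ = 1+11·λ' ≈ -5.7984 ∉ [0.8, 1.6) ⇒ out
candidate 8: (m,n)=(9,11) → π∥ = 9+11·λ ≈ 26.7984, π⊥ = 9+11·λ' ≈ 2.2016 ∉ [0.8, 1.6) ⇒ out

none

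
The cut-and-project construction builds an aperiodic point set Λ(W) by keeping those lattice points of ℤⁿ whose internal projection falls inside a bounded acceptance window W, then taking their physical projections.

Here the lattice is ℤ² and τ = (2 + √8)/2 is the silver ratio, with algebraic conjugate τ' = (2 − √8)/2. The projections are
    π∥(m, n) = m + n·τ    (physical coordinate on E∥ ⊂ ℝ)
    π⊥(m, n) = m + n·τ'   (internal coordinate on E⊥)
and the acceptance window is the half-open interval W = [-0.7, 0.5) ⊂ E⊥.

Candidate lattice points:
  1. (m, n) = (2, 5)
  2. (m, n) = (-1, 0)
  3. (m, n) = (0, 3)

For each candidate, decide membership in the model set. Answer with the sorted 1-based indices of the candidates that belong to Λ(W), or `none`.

1

Compute τ' = (2−√8)/2 = -0.414214, so π⊥(m,n) = m -0.414214·n.
candidate 1: (m,n)=(2,5) → π∥ = 2+5·τ ≈ 14.071068, π⊥ = 2+5·τ' ≈ -0.071068 ∈ [-0.7, 0.5) ⇒ IN Λ
candidate 2: (m,n)=(-1,0) → π∥ = -1+0·τ ≈ -1.000000, π⊥ = -1+0·τ' ≈ -1.000000 ∉ [-0.7, 0.5) ⇒ out
candidate 3: (m,n)=(0,3) → π∥ = 0+3·τ ≈ 7.242641, π⊥ = 0+3·τ' ≈ -1.242641 ∉ [-0.7, 0.5) ⇒ out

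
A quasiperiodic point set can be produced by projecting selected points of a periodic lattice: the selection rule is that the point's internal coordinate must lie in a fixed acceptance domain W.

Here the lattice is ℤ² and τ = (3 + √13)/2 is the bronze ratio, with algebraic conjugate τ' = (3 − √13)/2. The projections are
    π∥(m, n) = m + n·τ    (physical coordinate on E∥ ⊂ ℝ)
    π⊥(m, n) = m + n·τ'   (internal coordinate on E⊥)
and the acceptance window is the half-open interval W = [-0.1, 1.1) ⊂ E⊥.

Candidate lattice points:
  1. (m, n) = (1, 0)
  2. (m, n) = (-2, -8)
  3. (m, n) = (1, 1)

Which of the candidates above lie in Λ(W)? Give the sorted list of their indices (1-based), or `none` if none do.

1, 2, 3

Numerically τ ≈ 3.30278 and τ' = −1/τ ≈ -0.30278.
#1 (1,0): internal coord 1 + (0)·τ' = +1.00000; +1.00000 ∈ [-0.1, 1.1) → IN Λ
#2 (-2,-8): internal coord -2 + (-8)·τ' = +0.42221; +0.42221 ∈ [-0.1, 1.1) → IN Λ
#3 (1,1): internal coord 1 + (1)·τ' = +0.69722; +0.69722 ∈ [-0.1, 1.1) → IN Λ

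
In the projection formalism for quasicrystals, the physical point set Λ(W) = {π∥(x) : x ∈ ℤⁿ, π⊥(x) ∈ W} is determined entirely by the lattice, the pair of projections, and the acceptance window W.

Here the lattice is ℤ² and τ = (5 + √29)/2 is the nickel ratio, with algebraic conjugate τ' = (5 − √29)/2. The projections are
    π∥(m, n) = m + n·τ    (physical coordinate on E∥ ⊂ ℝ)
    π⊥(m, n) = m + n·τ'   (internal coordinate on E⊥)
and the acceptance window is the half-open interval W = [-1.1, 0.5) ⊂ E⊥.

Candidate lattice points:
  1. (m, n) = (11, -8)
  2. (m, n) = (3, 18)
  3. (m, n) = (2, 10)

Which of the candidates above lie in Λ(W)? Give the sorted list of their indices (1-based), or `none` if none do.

Numerically τ ≈ 5.19258 and τ' = −1/τ ≈ -0.19258.
[1] lift (11,-8): star map gives 12.54066; window check -1.1 ≤ 12.54066 < 0.5 is false → out
[2] lift (3,18): star map gives -0.46648; window check -1.1 ≤ -0.46648 < 0.5 is true → IN Λ
[3] lift (2,10): star map gives 0.07418; window check -1.1 ≤ 0.07418 < 0.5 is true → IN Λ

2, 3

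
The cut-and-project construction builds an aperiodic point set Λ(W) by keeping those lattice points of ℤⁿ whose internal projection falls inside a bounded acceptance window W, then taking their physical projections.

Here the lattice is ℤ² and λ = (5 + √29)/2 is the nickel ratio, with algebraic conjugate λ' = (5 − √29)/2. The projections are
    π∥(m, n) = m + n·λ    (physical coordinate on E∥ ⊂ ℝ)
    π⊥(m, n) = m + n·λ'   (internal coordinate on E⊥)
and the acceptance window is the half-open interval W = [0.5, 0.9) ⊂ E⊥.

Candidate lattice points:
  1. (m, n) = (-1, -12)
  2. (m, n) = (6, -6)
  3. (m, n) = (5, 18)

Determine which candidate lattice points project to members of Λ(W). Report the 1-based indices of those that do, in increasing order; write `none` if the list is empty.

Numerically λ ≈ 5.19258 and λ' = −1/λ ≈ -0.19258.
#1 (-1,-12): internal coord -1 + (-12)·λ' = +1.31099; +1.31099 ∉ [0.5, 0.9) → out
#2 (6,-6): internal coord 6 + (-6)·λ' = +7.15549; +7.15549 ∉ [0.5, 0.9) → out
#3 (5,18): internal coord 5 + (18)·λ' = +1.53352; +1.53352 ∉ [0.5, 0.9) → out

none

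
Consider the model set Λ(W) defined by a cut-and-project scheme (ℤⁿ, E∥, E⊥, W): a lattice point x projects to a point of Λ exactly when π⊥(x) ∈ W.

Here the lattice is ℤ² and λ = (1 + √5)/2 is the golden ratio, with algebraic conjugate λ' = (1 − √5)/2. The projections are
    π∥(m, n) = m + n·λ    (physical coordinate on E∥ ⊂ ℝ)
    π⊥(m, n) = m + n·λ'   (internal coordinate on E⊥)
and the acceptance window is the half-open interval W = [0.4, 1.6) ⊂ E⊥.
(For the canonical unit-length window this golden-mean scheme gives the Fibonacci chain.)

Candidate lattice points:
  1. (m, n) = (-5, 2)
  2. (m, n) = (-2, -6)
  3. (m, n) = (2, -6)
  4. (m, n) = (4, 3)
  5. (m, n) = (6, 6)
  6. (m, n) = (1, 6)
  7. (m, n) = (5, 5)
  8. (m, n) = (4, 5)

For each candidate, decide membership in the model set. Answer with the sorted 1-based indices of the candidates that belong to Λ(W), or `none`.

8

Numerically λ ≈ 1.618034 and λ' = −1/λ ≈ -0.618034.
candidate 1: (m,n)=(-5,2) → π∥ = -5+2·λ ≈ -1.763932, π⊥ = -5+2·λ' ≈ -6.236068 ∉ [0.4, 1.6) ⇒ out
candidate 2: (m,n)=(-2,-6) → π∥ = -2-6·λ ≈ -11.708204, π⊥ = -2-6·λ' ≈ 1.708204 ∉ [0.4, 1.6) ⇒ out
candidate 3: (m,n)=(2,-6) → π∥ = 2-6·λ ≈ -7.708204, π⊥ = 2-6·λ' ≈ 5.708204 ∉ [0.4, 1.6) ⇒ out
candidate 4: (m,n)=(4,3) → π∥ = 4+3·λ ≈ 8.854102, π⊥ = 4+3·λ' ≈ 2.145898 ∉ [0.4, 1.6) ⇒ out
candidate 5: (m,n)=(6,6) → π∥ = 6+6·λ ≈ 15.708204, π⊥ = 6+6·λ' ≈ 2.291796 ∉ [0.4, 1.6) ⇒ out
candidate 6: (m,n)=(1,6) → π∥ = 1+6·λ ≈ 10.708204, π⊥ = 1+6·λ' ≈ -2.708204 ∉ [0.4, 1.6) ⇒ out
candidate 7: (m,n)=(5,5) → π∥ = 5+5·λ ≈ 13.090170, π⊥ = 5+5·λ' ≈ 1.909830 ∉ [0.4, 1.6) ⇒ out
candidate 8: (m,n)=(4,5) → π∥ = 4+5·λ ≈ 12.090170, π⊥ = 4+5·λ' ≈ 0.909830 ∈ [0.4, 1.6) ⇒ IN Λ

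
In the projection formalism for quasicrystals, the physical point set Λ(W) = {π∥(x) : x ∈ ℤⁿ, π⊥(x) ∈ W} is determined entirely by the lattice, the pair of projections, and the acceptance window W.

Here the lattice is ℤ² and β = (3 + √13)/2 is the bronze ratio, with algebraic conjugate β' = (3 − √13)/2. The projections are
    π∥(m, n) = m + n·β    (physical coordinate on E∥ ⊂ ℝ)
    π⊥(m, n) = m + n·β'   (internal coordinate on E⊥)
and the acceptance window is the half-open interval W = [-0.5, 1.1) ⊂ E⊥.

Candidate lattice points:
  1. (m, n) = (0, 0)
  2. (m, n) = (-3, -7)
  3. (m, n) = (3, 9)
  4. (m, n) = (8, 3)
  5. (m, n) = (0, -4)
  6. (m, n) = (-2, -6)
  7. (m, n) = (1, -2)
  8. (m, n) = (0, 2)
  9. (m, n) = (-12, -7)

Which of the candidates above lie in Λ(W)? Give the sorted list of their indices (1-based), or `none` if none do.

1, 3, 6

Numerically β ≈ 3.3028 and β' = −1/β ≈ -0.3028.
#1 (0,0): internal coord 0 + (0)·β' = +0.0000; +0.0000 ∈ [-0.5, 1.1) → IN Λ
#2 (-3,-7): internal coord -3 + (-7)·β' = -0.8806; -0.8806 ∉ [-0.5, 1.1) → out
#3 (3,9): internal coord 3 + (9)·β' = +0.2750; +0.2750 ∈ [-0.5, 1.1) → IN Λ
#4 (8,3): internal coord 8 + (3)·β' = +7.0917; +7.0917 ∉ [-0.5, 1.1) → out
#5 (0,-4): internal coord 0 + (-4)·β' = +1.2111; +1.2111 ∉ [-0.5, 1.1) → out
#6 (-2,-6): internal coord -2 + (-6)·β' = -0.1833; -0.1833 ∈ [-0.5, 1.1) → IN Λ
#7 (1,-2): internal coord 1 + (-2)·β' = +1.6056; +1.6056 ∉ [-0.5, 1.1) → out
#8 (0,2): internal coord 0 + (2)·β' = -0.6056; -0.6056 ∉ [-0.5, 1.1) → out
#9 (-12,-7): internal coord -12 + (-7)·β' = -9.8806; -9.8806 ∉ [-0.5, 1.1) → out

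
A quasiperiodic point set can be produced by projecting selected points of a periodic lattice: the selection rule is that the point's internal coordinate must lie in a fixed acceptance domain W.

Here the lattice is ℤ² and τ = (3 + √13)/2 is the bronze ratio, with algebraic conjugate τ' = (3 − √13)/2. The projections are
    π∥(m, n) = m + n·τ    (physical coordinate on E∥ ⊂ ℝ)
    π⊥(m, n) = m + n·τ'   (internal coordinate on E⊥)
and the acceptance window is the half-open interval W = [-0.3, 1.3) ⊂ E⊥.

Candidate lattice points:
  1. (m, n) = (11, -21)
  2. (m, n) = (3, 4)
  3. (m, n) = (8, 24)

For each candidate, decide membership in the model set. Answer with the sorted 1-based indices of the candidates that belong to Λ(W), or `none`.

3

τ' = (3−√13)/2 ≈ -0.30278.
candidate 1: (m,n)=(11,-21) → π∥ = 11-21·τ ≈ -58.35829, π⊥ = 11-21·τ' ≈ 17.35829 ∉ [-0.3, 1.3) ⇒ out
candidate 2: (m,n)=(3,4) → π∥ = 3+4·τ ≈ 16.21110, π⊥ = 3+4·τ' ≈ 1.78890 ∉ [-0.3, 1.3) ⇒ out
candidate 3: (m,n)=(8,24) → π∥ = 8+24·τ ≈ 87.26662, π⊥ = 8+24·τ' ≈ 0.73338 ∈ [-0.3, 1.3) ⇒ IN Λ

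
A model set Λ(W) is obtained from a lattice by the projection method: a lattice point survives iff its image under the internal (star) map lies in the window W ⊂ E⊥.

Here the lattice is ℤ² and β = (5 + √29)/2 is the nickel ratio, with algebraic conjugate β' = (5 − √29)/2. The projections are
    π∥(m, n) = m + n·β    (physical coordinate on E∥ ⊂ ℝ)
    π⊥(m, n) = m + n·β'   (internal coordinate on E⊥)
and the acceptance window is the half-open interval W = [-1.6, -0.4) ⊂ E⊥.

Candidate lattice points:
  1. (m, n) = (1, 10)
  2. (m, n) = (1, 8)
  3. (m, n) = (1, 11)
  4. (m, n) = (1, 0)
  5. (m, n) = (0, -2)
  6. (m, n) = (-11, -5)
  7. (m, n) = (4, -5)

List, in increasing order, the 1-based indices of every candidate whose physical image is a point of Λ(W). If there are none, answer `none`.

1, 2, 3

β' = (5−√29)/2 ≈ -0.19258.
[1] lift (1,10): star map gives -0.92582; window check -1.6 ≤ -0.92582 < -0.4 is true → IN Λ
[2] lift (1,8): star map gives -0.54066; window check -1.6 ≤ -0.54066 < -0.4 is true → IN Λ
[3] lift (1,11): star map gives -1.11841; window check -1.6 ≤ -1.11841 < -0.4 is true → IN Λ
[4] lift (1,0): star map gives 1.00000; window check -1.6 ≤ 1.00000 < -0.4 is false → out
[5] lift (0,-2): star map gives 0.38516; window check -1.6 ≤ 0.38516 < -0.4 is false → out
[6] lift (-11,-5): star map gives -10.03709; window check -1.6 ≤ -10.03709 < -0.4 is false → out
[7] lift (4,-5): star map gives 4.96291; window check -1.6 ≤ 4.96291 < -0.4 is false → out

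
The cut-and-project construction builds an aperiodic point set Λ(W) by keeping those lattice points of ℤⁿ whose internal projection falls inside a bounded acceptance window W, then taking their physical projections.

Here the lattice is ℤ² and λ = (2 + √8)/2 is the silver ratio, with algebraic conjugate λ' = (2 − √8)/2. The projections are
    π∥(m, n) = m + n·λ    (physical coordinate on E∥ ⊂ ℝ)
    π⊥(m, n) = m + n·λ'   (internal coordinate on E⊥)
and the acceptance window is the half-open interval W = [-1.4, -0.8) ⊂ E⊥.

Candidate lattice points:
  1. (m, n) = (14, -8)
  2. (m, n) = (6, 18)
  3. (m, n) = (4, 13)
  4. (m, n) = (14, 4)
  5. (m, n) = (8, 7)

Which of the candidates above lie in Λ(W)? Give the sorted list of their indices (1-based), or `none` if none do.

3

Numerically λ ≈ 2.41421 and λ' = −1/λ ≈ -0.41421.
#1 (14,-8): internal coord 14 + (-8)·λ' = +17.31371; +17.31371 ∉ [-1.4, -0.8) → out
#2 (6,18): internal coord 6 + (18)·λ' = -1.45584; -1.45584 ∉ [-1.4, -0.8) → out
#3 (4,13): internal coord 4 + (13)·λ' = -1.38478; -1.38478 ∈ [-1.4, -0.8) → IN Λ
#4 (14,4): internal coord 14 + (4)·λ' = +12.34315; +12.34315 ∉ [-1.4, -0.8) → out
#5 (8,7): internal coord 8 + (7)·λ' = +5.10051; +5.10051 ∉ [-1.4, -0.8) → out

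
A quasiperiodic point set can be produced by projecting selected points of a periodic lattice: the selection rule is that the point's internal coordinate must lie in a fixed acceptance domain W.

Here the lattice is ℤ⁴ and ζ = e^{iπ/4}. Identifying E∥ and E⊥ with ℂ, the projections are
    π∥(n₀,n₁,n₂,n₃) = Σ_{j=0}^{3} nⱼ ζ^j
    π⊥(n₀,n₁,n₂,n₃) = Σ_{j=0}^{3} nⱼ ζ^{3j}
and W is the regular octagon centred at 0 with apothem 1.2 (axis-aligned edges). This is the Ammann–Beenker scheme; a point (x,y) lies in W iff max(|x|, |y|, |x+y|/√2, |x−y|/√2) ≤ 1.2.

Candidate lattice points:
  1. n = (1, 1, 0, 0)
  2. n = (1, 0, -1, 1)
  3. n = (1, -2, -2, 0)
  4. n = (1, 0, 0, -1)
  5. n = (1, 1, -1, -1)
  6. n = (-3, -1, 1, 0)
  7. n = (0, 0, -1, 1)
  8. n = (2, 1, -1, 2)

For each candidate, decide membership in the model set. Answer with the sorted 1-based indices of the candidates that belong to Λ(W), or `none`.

With ζ = e^{iπ/4} the internal vectors are ζ^0,ζ^3,ζ^6,ζ^9.
candidate 1: n = (1, 1, 0, 0) → π⊥ ≈ (+0.2929, +0.7071); max(|x|,|y|,|x±y|/√2) = 0.7071 ≤ 1.2 ⇒ ∈ W
candidate 2: n = (1, 0, -1, 1) → π⊥ ≈ (+1.7071, +1.7071); max(|x|,|y|,|x±y|/√2) = 2.4142 > 1.2 ⇒ ∉ W
candidate 3: n = (1, -2, -2, 0) → π⊥ ≈ (+2.4142, +0.5858); max(|x|,|y|,|x±y|/√2) = 2.4142 > 1.2 ⇒ ∉ W
candidate 4: n = (1, 0, 0, -1) → π⊥ ≈ (+0.2929, -0.7071); max(|x|,|y|,|x±y|/√2) = 0.7071 ≤ 1.2 ⇒ ∈ W
candidate 5: n = (1, 1, -1, -1) → π⊥ ≈ (-0.4142, +1.0000); max(|x|,|y|,|x±y|/√2) = 1.0000 ≤ 1.2 ⇒ ∈ W
candidate 6: n = (-3, -1, 1, 0) → π⊥ ≈ (-2.2929, -1.7071); max(|x|,|y|,|x±y|/√2) = 2.8284 > 1.2 ⇒ ∉ W
candidate 7: n = (0, 0, -1, 1) → π⊥ ≈ (+0.7071, +1.7071); max(|x|,|y|,|x±y|/√2) = 1.7071 > 1.2 ⇒ ∉ W
candidate 8: n = (2, 1, -1, 2) → π⊥ ≈ (+2.7071, +3.1213); max(|x|,|y|,|x±y|/√2) = 4.1213 > 1.2 ⇒ ∉ W

1, 4, 5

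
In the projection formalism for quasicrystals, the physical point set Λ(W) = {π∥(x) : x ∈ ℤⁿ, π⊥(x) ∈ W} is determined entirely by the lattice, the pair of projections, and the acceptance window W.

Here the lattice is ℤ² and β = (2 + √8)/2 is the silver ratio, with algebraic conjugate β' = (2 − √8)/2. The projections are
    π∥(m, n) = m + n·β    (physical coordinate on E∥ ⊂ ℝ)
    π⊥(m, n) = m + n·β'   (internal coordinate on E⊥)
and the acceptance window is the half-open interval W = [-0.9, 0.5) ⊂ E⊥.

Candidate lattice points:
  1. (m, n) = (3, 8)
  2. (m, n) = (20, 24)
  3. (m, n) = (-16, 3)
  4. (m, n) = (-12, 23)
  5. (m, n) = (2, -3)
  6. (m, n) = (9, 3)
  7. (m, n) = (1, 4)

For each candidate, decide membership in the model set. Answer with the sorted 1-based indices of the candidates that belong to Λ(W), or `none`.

1, 7

Numerically β ≈ 2.414214 and β' = −1/β ≈ -0.414214.
[1] lift (3,8): star map gives -0.313708; window check -0.9 ≤ -0.313708 < 0.5 is true → IN Λ
[2] lift (20,24): star map gives 10.058875; window check -0.9 ≤ 10.058875 < 0.5 is false → out
[3] lift (-16,3): star map gives -17.242641; window check -0.9 ≤ -17.242641 < 0.5 is false → out
[4] lift (-12,23): star map gives -21.526912; window check -0.9 ≤ -21.526912 < 0.5 is false → out
[5] lift (2,-3): star map gives 3.242641; window check -0.9 ≤ 3.242641 < 0.5 is false → out
[6] lift (9,3): star map gives 7.757359; window check -0.9 ≤ 7.757359 < 0.5 is false → out
[7] lift (1,4): star map gives -0.656854; window check -0.9 ≤ -0.656854 < 0.5 is true → IN Λ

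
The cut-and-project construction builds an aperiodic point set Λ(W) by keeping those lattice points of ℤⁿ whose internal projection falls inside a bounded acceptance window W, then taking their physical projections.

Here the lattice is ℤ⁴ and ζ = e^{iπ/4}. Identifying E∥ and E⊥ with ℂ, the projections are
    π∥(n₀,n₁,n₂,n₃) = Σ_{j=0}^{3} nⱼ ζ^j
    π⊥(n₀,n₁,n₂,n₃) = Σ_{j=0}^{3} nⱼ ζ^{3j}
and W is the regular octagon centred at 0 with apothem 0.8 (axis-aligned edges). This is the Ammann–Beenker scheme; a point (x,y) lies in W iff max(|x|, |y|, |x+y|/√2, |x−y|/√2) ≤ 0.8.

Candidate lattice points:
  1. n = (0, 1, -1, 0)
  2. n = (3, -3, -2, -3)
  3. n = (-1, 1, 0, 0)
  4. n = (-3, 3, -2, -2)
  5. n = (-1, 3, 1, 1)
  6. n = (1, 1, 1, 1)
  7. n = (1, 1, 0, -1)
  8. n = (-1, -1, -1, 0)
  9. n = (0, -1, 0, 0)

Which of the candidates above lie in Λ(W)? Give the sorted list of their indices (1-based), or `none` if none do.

Internal map: ζ^{3j} for j=0..3 gives (1,0), (−√2/2,√2/2), (0,−1), (√2/2,√2/2).
candidate 1: n = (0, 1, -1, 0) → π⊥ ≈ (-0.707107, +1.707107); max(|x|,|y|,|x±y|/√2) = 1.707107 > 0.8 ⇒ ∉ W
candidate 2: n = (3, -3, -2, -3) → π⊥ ≈ (+3.000000, -2.242641); max(|x|,|y|,|x±y|/√2) = 3.707107 > 0.8 ⇒ ∉ W
candidate 3: n = (-1, 1, 0, 0) → π⊥ ≈ (-1.707107, +0.707107); max(|x|,|y|,|x±y|/√2) = 1.707107 > 0.8 ⇒ ∉ W
candidate 4: n = (-3, 3, -2, -2) → π⊥ ≈ (-6.535534, +2.707107); max(|x|,|y|,|x±y|/√2) = 6.535534 > 0.8 ⇒ ∉ W
candidate 5: n = (-1, 3, 1, 1) → π⊥ ≈ (-2.414214, +1.828427); max(|x|,|y|,|x±y|/√2) = 3.000000 > 0.8 ⇒ ∉ W
candidate 6: n = (1, 1, 1, 1) → π⊥ ≈ (+1.000000, +0.414214); max(|x|,|y|,|x±y|/√2) = 1.000000 > 0.8 ⇒ ∉ W
candidate 7: n = (1, 1, 0, -1) → π⊥ ≈ (-0.414214, +0.000000); max(|x|,|y|,|x±y|/√2) = 0.414214 ≤ 0.8 ⇒ ∈ W
candidate 8: n = (-1, -1, -1, 0) → π⊥ ≈ (-0.292893, +0.292893); max(|x|,|y|,|x±y|/√2) = 0.414214 ≤ 0.8 ⇒ ∈ W
candidate 9: n = (0, -1, 0, 0) → π⊥ ≈ (+0.707107, -0.707107); max(|x|,|y|,|x±y|/√2) = 1.000000 > 0.8 ⇒ ∉ W

7, 8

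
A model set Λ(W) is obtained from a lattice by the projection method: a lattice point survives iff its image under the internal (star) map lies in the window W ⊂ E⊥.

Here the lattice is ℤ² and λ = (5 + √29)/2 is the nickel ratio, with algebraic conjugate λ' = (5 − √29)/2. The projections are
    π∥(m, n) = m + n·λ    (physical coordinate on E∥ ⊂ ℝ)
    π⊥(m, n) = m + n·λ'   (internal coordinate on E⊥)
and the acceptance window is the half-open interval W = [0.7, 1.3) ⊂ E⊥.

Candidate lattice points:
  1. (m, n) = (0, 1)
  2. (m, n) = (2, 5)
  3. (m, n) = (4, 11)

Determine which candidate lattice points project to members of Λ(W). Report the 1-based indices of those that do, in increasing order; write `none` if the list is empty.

2

λ' = (5−√29)/2 ≈ -0.19258.
#1 (0,1): internal coord 0 + (1)·λ' = -0.19258; -0.19258 ∉ [0.7, 1.3) → out
#2 (2,5): internal coord 2 + (5)·λ' = +1.03709; +1.03709 ∈ [0.7, 1.3) → IN Λ
#3 (4,11): internal coord 4 + (11)·λ' = +1.88159; +1.88159 ∉ [0.7, 1.3) → out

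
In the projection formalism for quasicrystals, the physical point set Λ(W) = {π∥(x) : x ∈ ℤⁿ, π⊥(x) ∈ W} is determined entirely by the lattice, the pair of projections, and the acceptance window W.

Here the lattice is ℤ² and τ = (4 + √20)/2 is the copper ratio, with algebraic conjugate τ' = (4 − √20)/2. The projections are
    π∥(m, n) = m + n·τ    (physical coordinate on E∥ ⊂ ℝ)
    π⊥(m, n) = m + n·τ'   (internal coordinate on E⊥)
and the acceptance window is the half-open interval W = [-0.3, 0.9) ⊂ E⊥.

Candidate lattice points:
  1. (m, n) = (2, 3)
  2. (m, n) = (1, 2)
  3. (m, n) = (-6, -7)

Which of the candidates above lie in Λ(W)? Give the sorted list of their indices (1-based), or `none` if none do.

τ' = (4−√20)/2 ≈ -0.2361.
candidate 1: (m,n)=(2,3) → π∥ = 2+3·τ ≈ 14.7082, π⊥ = 2+3·τ' ≈ 1.2918 ∉ [-0.3, 0.9) ⇒ out
candidate 2: (m,n)=(1,2) → π∥ = 1+2·τ ≈ 9.4721, π⊥ = 1+2·τ' ≈ 0.5279 ∈ [-0.3, 0.9) ⇒ IN Λ
candidate 3: (m,n)=(-6,-7) → π∥ = -6-7·τ ≈ -35.6525, π⊥ = -6-7·τ' ≈ -4.3475 ∉ [-0.3, 0.9) ⇒ out

2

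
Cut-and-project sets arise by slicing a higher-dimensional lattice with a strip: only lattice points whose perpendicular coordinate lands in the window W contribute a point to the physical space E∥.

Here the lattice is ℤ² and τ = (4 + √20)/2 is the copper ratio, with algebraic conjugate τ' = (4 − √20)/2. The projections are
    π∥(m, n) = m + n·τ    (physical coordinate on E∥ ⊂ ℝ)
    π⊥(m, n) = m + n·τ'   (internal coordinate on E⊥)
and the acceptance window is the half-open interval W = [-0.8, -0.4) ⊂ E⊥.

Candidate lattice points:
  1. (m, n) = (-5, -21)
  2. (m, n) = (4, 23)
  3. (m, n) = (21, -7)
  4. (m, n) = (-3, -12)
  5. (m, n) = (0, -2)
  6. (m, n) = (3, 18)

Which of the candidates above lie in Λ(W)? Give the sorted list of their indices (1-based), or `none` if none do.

none

τ' = (4−√20)/2 ≈ -0.236068.
candidate 1: (m,n)=(-5,-21) → π∥ = -5-21·τ ≈ -93.957428, π⊥ = -5-21·τ' ≈ -0.042572 ∉ [-0.8, -0.4) ⇒ out
candidate 2: (m,n)=(4,23) → π∥ = 4+23·τ ≈ 101.429563, π⊥ = 4+23·τ' ≈ -1.429563 ∉ [-0.8, -0.4) ⇒ out
candidate 3: (m,n)=(21,-7) → π∥ = 21-7·τ ≈ -8.652476, π⊥ = 21-7·τ' ≈ 22.652476 ∉ [-0.8, -0.4) ⇒ out
candidate 4: (m,n)=(-3,-12) → π∥ = -3-12·τ ≈ -53.832816, π⊥ = -3-12·τ' ≈ -0.167184 ∉ [-0.8, -0.4) ⇒ out
candidate 5: (m,n)=(0,-2) → π∥ = 0-2·τ ≈ -8.472136, π⊥ = 0-2·τ' ≈ 0.472136 ∉ [-0.8, -0.4) ⇒ out
candidate 6: (m,n)=(3,18) → π∥ = 3+18·τ ≈ 79.249224, π⊥ = 3+18·τ' ≈ -1.249224 ∉ [-0.8, -0.4) ⇒ out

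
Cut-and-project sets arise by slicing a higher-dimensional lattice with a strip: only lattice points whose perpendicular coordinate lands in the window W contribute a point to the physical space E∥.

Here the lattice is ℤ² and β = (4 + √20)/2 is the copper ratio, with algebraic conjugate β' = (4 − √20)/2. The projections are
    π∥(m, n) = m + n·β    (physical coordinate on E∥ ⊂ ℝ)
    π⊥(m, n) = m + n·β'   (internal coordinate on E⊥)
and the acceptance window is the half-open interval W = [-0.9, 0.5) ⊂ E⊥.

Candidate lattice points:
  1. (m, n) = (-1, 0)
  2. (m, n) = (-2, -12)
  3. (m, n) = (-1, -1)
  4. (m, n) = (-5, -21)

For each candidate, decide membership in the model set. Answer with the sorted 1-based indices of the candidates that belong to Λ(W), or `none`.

3, 4

Compute β' = (4−√20)/2 = -0.23607, so π⊥(m,n) = m -0.23607·n.
candidate 1: (m,n)=(-1,0) → π∥ = -1+0·β ≈ -1.00000, π⊥ = -1+0·β' ≈ -1.00000 ∉ [-0.9, 0.5) ⇒ out
candidate 2: (m,n)=(-2,-12) → π∥ = -2-12·β ≈ -52.83282, π⊥ = -2-12·β' ≈ 0.83282 ∉ [-0.9, 0.5) ⇒ out
candidate 3: (m,n)=(-1,-1) → π∥ = -1-1·β ≈ -5.23607, π⊥ = -1-1·β' ≈ -0.76393 ∈ [-0.9, 0.5) ⇒ IN Λ
candidate 4: (m,n)=(-5,-21) → π∥ = -5-21·β ≈ -93.95743, π⊥ = -5-21·β' ≈ -0.04257 ∈ [-0.9, 0.5) ⇒ IN Λ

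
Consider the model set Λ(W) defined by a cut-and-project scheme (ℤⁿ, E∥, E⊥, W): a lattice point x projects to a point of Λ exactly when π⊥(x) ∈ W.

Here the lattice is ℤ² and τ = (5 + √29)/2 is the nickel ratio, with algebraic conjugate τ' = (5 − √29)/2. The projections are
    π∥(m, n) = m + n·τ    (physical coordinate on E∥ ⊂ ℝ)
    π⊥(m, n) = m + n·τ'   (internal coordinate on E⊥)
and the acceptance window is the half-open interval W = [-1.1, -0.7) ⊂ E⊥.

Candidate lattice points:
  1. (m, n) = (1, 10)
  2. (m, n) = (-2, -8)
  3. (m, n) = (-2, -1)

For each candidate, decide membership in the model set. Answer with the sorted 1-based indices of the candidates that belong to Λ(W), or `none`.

1

Compute τ' = (5−√29)/2 = -0.192582, so π⊥(m,n) = m -0.192582·n.
candidate 1: (m,n)=(1,10) → π∥ = 1+10·τ ≈ 52.925824, π⊥ = 1+10·τ' ≈ -0.925824 ∈ [-1.1, -0.7) ⇒ IN Λ
candidate 2: (m,n)=(-2,-8) → π∥ = -2-8·τ ≈ -43.540659, π⊥ = -2-8·τ' ≈ -0.459341 ∉ [-1.1, -0.7) ⇒ out
candidate 3: (m,n)=(-2,-1) → π∥ = -2-1·τ ≈ -7.192582, π⊥ = -2-1·τ' ≈ -1.807418 ∉ [-1.1, -0.7) ⇒ out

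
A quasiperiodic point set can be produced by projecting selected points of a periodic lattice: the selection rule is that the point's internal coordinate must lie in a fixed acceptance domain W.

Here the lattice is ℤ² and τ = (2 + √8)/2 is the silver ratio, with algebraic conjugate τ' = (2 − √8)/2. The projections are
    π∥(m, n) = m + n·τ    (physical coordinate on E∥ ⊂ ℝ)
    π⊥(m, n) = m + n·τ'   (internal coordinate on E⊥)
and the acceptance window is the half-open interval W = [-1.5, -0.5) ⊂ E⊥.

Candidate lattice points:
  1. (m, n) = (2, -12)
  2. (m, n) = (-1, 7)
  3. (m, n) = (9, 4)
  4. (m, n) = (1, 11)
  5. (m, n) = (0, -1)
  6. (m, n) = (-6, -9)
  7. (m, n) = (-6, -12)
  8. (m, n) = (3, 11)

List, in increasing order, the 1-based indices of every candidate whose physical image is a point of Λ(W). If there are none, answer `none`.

7

τ' = (2−√8)/2 ≈ -0.4142.
#1 (2,-12): internal coord 2 + (-12)·τ' = +6.9706; +6.9706 ∉ [-1.5, -0.5) → out
#2 (-1,7): internal coord -1 + (7)·τ' = -3.8995; -3.8995 ∉ [-1.5, -0.5) → out
#3 (9,4): internal coord 9 + (4)·τ' = +7.3431; +7.3431 ∉ [-1.5, -0.5) → out
#4 (1,11): internal coord 1 + (11)·τ' = -3.5563; -3.5563 ∉ [-1.5, -0.5) → out
#5 (0,-1): internal coord 0 + (-1)·τ' = +0.4142; +0.4142 ∉ [-1.5, -0.5) → out
#6 (-6,-9): internal coord -6 + (-9)·τ' = -2.2721; -2.2721 ∉ [-1.5, -0.5) → out
#7 (-6,-12): internal coord -6 + (-12)·τ' = -1.0294; -1.0294 ∈ [-1.5, -0.5) → IN Λ
#8 (3,11): internal coord 3 + (11)·τ' = -1.5563; -1.5563 ∉ [-1.5, -0.5) → out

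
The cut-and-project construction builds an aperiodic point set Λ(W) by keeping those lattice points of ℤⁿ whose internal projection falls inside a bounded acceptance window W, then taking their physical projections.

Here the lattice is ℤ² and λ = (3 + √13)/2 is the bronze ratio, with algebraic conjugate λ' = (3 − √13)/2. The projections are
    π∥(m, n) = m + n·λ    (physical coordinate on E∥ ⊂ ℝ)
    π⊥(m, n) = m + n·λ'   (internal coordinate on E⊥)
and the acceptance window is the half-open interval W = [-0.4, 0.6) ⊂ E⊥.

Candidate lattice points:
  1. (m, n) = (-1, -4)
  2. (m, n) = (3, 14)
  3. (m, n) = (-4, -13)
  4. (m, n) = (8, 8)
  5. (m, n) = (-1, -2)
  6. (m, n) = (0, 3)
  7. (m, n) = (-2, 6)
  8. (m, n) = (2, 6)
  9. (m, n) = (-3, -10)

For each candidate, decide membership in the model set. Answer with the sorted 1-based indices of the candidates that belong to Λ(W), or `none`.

Compute λ' = (3−√13)/2 = -0.3028, so π⊥(m,n) = m -0.3028·n.
[1] lift (-1,-4): star map gives 0.2111; window check -0.4 ≤ 0.2111 < 0.6 is true → IN Λ
[2] lift (3,14): star map gives -1.2389; window check -0.4 ≤ -1.2389 < 0.6 is false → out
[3] lift (-4,-13): star map gives -0.0639; window check -0.4 ≤ -0.0639 < 0.6 is true → IN Λ
[4] lift (8,8): star map gives 5.5778; window check -0.4 ≤ 5.5778 < 0.6 is false → out
[5] lift (-1,-2): star map gives -0.3944; window check -0.4 ≤ -0.3944 < 0.6 is true → IN Λ
[6] lift (0,3): star map gives -0.9083; window check -0.4 ≤ -0.9083 < 0.6 is false → out
[7] lift (-2,6): star map gives -3.8167; window check -0.4 ≤ -3.8167 < 0.6 is false → out
[8] lift (2,6): star map gives 0.1833; window check -0.4 ≤ 0.1833 < 0.6 is true → IN Λ
[9] lift (-3,-10): star map gives 0.0278; window check -0.4 ≤ 0.0278 < 0.6 is true → IN Λ

1, 3, 5, 8, 9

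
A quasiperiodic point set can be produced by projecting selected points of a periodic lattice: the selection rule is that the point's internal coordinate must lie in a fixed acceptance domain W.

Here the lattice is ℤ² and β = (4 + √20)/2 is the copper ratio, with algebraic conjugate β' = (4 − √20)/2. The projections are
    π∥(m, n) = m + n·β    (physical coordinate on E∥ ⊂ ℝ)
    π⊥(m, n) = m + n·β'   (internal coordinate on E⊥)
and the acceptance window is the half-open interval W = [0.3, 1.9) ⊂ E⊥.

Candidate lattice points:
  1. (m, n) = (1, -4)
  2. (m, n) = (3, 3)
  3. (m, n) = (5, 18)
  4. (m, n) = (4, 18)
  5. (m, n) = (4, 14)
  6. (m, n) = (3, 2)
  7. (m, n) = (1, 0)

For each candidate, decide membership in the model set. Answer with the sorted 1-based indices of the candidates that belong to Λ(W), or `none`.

3, 5, 7

Numerically β ≈ 4.236068 and β' = −1/β ≈ -0.236068.
[1] lift (1,-4): star map gives 1.944272; window check 0.3 ≤ 1.944272 < 1.9 is false → out
[2] lift (3,3): star map gives 2.291796; window check 0.3 ≤ 2.291796 < 1.9 is false → out
[3] lift (5,18): star map gives 0.750776; window check 0.3 ≤ 0.750776 < 1.9 is true → IN Λ
[4] lift (4,18): star map gives -0.249224; window check 0.3 ≤ -0.249224 < 1.9 is false → out
[5] lift (4,14): star map gives 0.695048; window check 0.3 ≤ 0.695048 < 1.9 is true → IN Λ
[6] lift (3,2): star map gives 2.527864; window check 0.3 ≤ 2.527864 < 1.9 is false → out
[7] lift (1,0): star map gives 1.000000; window check 0.3 ≤ 1.000000 < 1.9 is true → IN Λ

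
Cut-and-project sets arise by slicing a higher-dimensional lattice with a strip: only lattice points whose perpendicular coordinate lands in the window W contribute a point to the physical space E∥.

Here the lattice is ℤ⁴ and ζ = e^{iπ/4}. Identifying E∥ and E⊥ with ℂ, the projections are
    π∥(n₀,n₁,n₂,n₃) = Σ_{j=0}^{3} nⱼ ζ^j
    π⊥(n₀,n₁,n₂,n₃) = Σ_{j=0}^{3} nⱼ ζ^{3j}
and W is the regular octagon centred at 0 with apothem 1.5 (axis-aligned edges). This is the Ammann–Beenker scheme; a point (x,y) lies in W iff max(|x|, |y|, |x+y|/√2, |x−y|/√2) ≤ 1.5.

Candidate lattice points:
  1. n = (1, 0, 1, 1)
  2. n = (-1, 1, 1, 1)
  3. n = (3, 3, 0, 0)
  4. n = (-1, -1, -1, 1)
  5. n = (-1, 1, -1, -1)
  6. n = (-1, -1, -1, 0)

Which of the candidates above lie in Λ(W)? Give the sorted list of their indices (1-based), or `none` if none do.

Internal map: ζ^{3j} for j=0..3 gives (1,0), (−√2/2,√2/2), (0,−1), (√2/2,√2/2).
candidate 1: n = (1, 0, 1, 1) → π⊥ ≈ (+1.707107, -0.292893); max(|x|,|y|,|x±y|/√2) = 1.707107 > 1.5 ⇒ ∉ W
candidate 2: n = (-1, 1, 1, 1) → π⊥ ≈ (-1.000000, +0.414214); max(|x|,|y|,|x±y|/√2) = 1.000000 ≤ 1.5 ⇒ ∈ W
candidate 3: n = (3, 3, 0, 0) → π⊥ ≈ (+0.878680, +2.121320); max(|x|,|y|,|x±y|/√2) = 2.121320 > 1.5 ⇒ ∉ W
candidate 4: n = (-1, -1, -1, 1) → π⊥ ≈ (+0.414214, +1.000000); max(|x|,|y|,|x±y|/√2) = 1.000000 ≤ 1.5 ⇒ ∈ W
candidate 5: n = (-1, 1, -1, -1) → π⊥ ≈ (-2.414214, +1.000000); max(|x|,|y|,|x±y|/√2) = 2.414214 > 1.5 ⇒ ∉ W
candidate 6: n = (-1, -1, -1, 0) → π⊥ ≈ (-0.292893, +0.292893); max(|x|,|y|,|x±y|/√2) = 0.414214 ≤ 1.5 ⇒ ∈ W

2, 4, 6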